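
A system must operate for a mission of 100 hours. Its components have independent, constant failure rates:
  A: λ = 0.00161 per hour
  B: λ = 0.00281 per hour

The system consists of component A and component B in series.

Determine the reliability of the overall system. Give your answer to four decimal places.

R(A) = exp(−0.00161 × 100) = 0.851292
R(B) = exp(−0.00281 × 100) = 0.755028
Series (A and B): 0.851292 × 0.755028 = 0.6427

0.6427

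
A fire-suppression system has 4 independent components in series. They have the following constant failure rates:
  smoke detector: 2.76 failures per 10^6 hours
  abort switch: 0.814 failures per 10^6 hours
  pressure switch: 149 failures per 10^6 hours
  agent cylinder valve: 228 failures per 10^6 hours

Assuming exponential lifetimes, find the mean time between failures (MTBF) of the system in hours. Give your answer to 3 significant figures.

Series of exponential components: λ_sys = Σ λ_i
λ_sys = 0.00000276 + 0.000000814 + 0.000149 + 0.000228 = 3.8057e-04 /h
MTBF = 1 / λ_sys = 2630 h

2630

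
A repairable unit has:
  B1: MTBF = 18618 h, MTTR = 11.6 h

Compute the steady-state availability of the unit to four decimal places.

A(B1) = MTBF/(MTBF+MTTR) = 18618/(18618+11.6) = 0.9994

0.9994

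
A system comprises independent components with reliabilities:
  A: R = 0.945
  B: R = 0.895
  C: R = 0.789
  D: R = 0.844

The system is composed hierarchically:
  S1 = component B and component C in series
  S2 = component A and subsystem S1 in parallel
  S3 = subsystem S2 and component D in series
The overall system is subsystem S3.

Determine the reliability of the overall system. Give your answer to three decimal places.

Series (B and C): 0.89500 × 0.78900 = 0.70616
Parallel (A and [0.70616]): 1 − (1 − 0.94500)(1 − 0.70616) = 0.98384
Series ([0.98384] and D): 0.98384 × 0.84400 = 0.830

0.830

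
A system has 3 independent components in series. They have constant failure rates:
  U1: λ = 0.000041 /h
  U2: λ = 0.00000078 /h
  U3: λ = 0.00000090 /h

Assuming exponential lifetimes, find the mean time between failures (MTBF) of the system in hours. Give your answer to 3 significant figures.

Series of exponential components: λ_sys = Σ λ_i
λ_sys = 0.000041 + 0.00000078 + 0.00000090 = 4.2680e-05 /h
MTBF = 1 / λ_sys = 23400 h

23400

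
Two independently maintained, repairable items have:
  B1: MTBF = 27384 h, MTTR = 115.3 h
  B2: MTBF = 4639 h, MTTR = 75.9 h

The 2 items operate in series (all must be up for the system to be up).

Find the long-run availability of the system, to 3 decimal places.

A(B1) = MTBF/(MTBF+MTTR) = 27384/(27384+115.3) = 0.995807
A(B2) = MTBF/(MTBF+MTTR) = 4639/(4639+75.9) = 0.983902
Series availability: 0.995807 × 0.983902 = 0.980

0.980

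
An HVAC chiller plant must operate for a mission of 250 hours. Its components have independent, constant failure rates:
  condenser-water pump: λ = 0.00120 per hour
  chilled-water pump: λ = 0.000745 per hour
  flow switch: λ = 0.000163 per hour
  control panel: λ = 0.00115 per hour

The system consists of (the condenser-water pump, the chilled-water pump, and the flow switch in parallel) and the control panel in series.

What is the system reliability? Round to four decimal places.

R(condenser-water pump) = exp(−0.00120 × 250) = 0.740818
R(chilled-water pump) = exp(−0.000745 × 250) = 0.830066
R(flow switch) = exp(−0.000163 × 250) = 0.960069
R(control panel) = exp(−0.00115 × 250) = 0.750137
Parallel (condenser-water pump, chilled-water pump, and flow switch): 1 − (1 − 0.740818)(1 − 0.830066)(1 − 0.960069) = 0.998241
Series ([0.998241] and control panel): 0.998241 × 0.750137 = 0.7488

0.7488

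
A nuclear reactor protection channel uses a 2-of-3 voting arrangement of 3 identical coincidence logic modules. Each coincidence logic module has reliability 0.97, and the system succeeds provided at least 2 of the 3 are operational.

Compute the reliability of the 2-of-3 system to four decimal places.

0.9974

R = Σ_{i=2}^{3} C(3,i) p^i (1−p)^{3−i} with p = 0.97
C(3,2)·0.97^2·0.03^1 = 0.084681
C(3,3)·0.97^3·0.03^0 = 0.912673
Sum = 0.9974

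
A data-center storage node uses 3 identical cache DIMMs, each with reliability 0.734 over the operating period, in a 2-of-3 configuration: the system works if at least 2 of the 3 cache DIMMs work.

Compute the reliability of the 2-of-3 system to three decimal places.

R = Σ_{i=2}^{3} C(3,i) p^i (1−p)^{3−i} with p = 0.734
C(3,2)·0.734^2·0.266^1 = 0.42993
C(3,3)·0.734^3·0.266^0 = 0.39545
Sum = 0.825

0.825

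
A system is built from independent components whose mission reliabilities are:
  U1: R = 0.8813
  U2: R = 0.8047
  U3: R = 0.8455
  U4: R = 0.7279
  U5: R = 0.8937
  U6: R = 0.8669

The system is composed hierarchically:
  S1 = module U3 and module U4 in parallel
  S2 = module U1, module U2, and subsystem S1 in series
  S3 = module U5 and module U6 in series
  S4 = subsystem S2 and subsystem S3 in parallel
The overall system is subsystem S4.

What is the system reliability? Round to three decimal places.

Parallel (U3 and U4): 1 − (1 − 0.84550)(1 − 0.72790) = 0.95796
Series (U1, U2, and [0.95796]): 0.88130 × 0.80470 × 0.95796 = 0.67937
Series (U5 and U6): 0.89370 × 0.86690 = 0.77475
Parallel ([0.67937] and [0.77475]): 1 − (1 − 0.67937)(1 − 0.77475) = 0.928

0.928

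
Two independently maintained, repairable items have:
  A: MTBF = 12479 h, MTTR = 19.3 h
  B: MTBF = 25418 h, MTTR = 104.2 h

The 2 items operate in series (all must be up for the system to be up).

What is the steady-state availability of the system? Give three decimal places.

0.994

A(A) = MTBF/(MTBF+MTTR) = 12479/(12479+19.3) = 0.998456
A(B) = MTBF/(MTBF+MTTR) = 25418/(25418+104.2) = 0.995917
Series availability: 0.998456 × 0.995917 = 0.994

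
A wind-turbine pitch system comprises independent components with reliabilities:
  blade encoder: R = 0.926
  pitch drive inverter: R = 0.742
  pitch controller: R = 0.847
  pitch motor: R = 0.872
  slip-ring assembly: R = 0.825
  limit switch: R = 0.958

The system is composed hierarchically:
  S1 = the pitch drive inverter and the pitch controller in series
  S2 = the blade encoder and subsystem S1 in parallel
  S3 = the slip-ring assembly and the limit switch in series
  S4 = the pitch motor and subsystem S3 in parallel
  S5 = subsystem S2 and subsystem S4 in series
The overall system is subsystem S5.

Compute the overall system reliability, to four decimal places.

Series (pitch drive inverter and pitch controller): 0.742000 × 0.847000 = 0.628474
Parallel (blade encoder and [0.628474]): 1 − (1 − 0.926000)(1 − 0.628474) = 0.972507
Series (slip-ring assembly and limit switch): 0.825000 × 0.958000 = 0.790350
Parallel (pitch motor and [0.790350]): 1 − (1 − 0.872000)(1 − 0.790350) = 0.973165
Series ([0.972507] and [0.973165]): 0.972507 × 0.973165 = 0.9464

0.9464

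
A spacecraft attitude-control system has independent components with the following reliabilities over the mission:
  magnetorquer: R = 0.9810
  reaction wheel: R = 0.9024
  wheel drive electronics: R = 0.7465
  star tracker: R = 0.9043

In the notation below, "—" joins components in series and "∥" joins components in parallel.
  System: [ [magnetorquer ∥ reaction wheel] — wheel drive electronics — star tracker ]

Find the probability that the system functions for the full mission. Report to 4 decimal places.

Parallel (magnetorquer and reaction wheel): 1 − (1 − 0.981000)(1 − 0.902400) = 0.998146
Series ([0.998146], wheel drive electronics, and star tracker): 0.998146 × 0.746500 × 0.904300 = 0.6738

0.6738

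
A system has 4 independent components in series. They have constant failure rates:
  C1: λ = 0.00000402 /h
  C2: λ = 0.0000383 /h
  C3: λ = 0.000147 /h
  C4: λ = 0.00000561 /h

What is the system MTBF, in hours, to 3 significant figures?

5130

Series of exponential components: λ_sys = Σ λ_i
λ_sys = 0.00000402 + 0.0000383 + 0.000147 + 0.00000561 = 1.9493e-04 /h
MTBF = 1 / λ_sys = 5130 h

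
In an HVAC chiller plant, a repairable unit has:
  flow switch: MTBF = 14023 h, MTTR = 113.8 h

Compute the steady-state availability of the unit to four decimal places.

A(flow switch) = MTBF/(MTBF+MTTR) = 14023/(14023+113.8) = 0.9920

0.9920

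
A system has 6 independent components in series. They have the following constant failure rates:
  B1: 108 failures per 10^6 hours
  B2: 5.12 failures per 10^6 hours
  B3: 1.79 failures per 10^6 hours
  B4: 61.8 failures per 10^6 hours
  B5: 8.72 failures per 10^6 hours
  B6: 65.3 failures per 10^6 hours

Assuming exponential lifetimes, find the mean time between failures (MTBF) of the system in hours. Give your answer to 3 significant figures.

Series of exponential components: λ_sys = Σ λ_i
λ_sys = 0.000108 + 0.00000512 + 0.00000179 + 0.0000618 + 0.00000872 + 0.0000653 = 2.5073e-04 /h
MTBF = 1 / λ_sys = 3990 h

3990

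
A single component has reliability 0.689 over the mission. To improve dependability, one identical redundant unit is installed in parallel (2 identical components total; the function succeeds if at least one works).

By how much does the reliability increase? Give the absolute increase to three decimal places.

R_before = 0.689
R_after = 1 − (1 − 0.689)^2 = 0.903
ΔR = 0.903 − 0.689 = 0.214

0.214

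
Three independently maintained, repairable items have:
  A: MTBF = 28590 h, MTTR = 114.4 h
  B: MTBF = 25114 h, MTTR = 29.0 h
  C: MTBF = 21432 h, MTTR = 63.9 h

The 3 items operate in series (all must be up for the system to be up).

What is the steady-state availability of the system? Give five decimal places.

0.99191

A(A) = MTBF/(MTBF+MTTR) = 28590/(28590+114.4) = 0.996015
A(B) = MTBF/(MTBF+MTTR) = 25114/(25114+29.0) = 0.998847
A(C) = MTBF/(MTBF+MTTR) = 21432/(21432+63.9) = 0.997027
Series availability: 0.996015 × 0.998847 × 0.997027 = 0.99191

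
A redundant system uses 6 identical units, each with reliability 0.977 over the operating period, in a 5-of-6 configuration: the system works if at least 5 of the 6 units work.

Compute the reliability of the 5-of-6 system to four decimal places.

R = Σ_{i=5}^{6} C(6,i) p^i (1−p)^{6−i} with p = 0.977
C(6,5)·0.977^5·0.023^1 = 0.122843
C(6,6)·0.977^6·0.023^0 = 0.869696
Sum = 0.9925

0.9925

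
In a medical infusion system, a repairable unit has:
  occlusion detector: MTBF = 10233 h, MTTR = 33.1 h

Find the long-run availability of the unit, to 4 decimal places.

A(occlusion detector) = MTBF/(MTBF+MTTR) = 10233/(10233+33.1) = 0.9968

0.9968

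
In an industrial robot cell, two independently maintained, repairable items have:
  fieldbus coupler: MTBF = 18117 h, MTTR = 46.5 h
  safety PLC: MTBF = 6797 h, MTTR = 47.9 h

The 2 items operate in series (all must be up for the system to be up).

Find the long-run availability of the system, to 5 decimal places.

0.99046

A(fieldbus coupler) = MTBF/(MTBF+MTTR) = 18117/(18117+46.5) = 0.997440
A(safety PLC) = MTBF/(MTBF+MTTR) = 6797/(6797+47.9) = 0.993002
Series availability: 0.997440 × 0.993002 = 0.99046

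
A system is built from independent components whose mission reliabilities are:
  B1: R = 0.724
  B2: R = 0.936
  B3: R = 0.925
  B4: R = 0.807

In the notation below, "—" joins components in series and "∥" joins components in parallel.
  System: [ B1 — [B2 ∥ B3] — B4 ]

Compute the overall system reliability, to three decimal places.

Parallel (B2 and B3): 1 − (1 − 0.93600)(1 − 0.92500) = 0.99520
Series (B1, [0.99520], and B4): 0.72400 × 0.99520 × 0.80700 = 0.581

0.581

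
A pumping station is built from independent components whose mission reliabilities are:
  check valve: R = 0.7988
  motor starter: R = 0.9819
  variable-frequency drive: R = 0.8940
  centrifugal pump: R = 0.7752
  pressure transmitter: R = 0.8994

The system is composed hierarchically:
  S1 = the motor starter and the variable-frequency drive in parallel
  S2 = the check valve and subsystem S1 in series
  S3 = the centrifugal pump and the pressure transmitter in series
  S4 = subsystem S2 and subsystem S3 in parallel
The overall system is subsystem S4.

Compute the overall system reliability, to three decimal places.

Parallel (motor starter and variable-frequency drive): 1 − (1 − 0.98190)(1 − 0.89400) = 0.99808
Series (check valve and [0.99808]): 0.79880 × 0.99808 = 0.79727
Series (centrifugal pump and pressure transmitter): 0.77520 × 0.89940 = 0.69721
Parallel ([0.79727] and [0.69721]): 1 − (1 − 0.79727)(1 − 0.69721) = 0.939

0.939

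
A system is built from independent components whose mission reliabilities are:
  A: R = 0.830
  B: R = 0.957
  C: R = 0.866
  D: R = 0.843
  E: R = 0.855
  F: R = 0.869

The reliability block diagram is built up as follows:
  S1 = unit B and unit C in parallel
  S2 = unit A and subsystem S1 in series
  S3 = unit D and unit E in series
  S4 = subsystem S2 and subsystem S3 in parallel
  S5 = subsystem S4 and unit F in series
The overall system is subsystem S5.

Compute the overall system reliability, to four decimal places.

Parallel (B and C): 1 − (1 − 0.957000)(1 − 0.866000) = 0.994238
Series (A and [0.994238]): 0.830000 × 0.994238 = 0.825218
Series (D and E): 0.843000 × 0.855000 = 0.720765
Parallel ([0.825218] and [0.720765]): 1 − (1 − 0.825218)(1 − 0.720765) = 0.951195
Series ([0.951195] and F): 0.951195 × 0.869000 = 0.8266

0.8266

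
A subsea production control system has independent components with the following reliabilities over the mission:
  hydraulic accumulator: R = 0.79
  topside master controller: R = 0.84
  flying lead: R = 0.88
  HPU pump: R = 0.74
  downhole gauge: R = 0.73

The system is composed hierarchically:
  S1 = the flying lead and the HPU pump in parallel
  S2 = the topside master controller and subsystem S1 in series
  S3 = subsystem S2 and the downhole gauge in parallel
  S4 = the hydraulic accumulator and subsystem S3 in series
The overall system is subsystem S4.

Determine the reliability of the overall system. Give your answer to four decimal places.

Parallel (flying lead and HPU pump): 1 − (1 − 0.880000)(1 − 0.740000) = 0.968800
Series (topside master controller and [0.968800]): 0.840000 × 0.968800 = 0.813792
Parallel ([0.813792] and downhole gauge): 1 − (1 − 0.813792)(1 − 0.730000) = 0.949724
Series (hydraulic accumulator and [0.949724]): 0.790000 × 0.949724 = 0.7503

0.7503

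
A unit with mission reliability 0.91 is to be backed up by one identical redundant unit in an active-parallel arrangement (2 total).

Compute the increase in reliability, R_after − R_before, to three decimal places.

0.082

R_before = 0.91
R_after = 1 − (1 − 0.91)^2 = 0.992
ΔR = 0.992 − 0.91 = 0.082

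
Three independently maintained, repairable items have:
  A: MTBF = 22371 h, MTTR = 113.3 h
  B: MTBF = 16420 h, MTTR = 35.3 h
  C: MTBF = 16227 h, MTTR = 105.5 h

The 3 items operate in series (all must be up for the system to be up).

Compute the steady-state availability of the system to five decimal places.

0.98641

A(A) = MTBF/(MTBF+MTTR) = 22371/(22371+113.3) = 0.994961
A(B) = MTBF/(MTBF+MTTR) = 16420/(16420+35.3) = 0.997855
A(C) = MTBF/(MTBF+MTTR) = 16227/(16227+105.5) = 0.993540
Series availability: 0.994961 × 0.997855 × 0.993540 = 0.98641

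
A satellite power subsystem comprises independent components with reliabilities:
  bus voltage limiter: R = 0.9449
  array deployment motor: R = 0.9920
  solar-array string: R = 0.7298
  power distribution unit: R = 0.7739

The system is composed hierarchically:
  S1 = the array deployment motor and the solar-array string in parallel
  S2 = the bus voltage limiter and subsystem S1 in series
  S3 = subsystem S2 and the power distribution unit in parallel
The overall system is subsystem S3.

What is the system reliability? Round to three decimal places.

0.987

Parallel (array deployment motor and solar-array string): 1 − (1 − 0.99200)(1 − 0.72980) = 0.99784
Series (bus voltage limiter and [0.99784]): 0.94490 × 0.99784 = 0.94286
Parallel ([0.94286] and power distribution unit): 1 − (1 − 0.94286)(1 − 0.77390) = 0.987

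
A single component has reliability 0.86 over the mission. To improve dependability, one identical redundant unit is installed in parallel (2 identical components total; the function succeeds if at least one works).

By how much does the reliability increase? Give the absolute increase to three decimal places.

0.120

R_before = 0.86
R_after = 1 − (1 − 0.86)^2 = 0.980
ΔR = 0.980 − 0.86 = 0.120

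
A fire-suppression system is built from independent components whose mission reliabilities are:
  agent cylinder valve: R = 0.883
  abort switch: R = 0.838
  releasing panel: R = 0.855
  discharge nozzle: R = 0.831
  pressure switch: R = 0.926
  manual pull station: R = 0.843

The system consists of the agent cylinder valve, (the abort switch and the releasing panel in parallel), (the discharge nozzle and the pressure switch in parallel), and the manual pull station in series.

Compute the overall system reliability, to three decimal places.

0.718

Parallel (abort switch and releasing panel): 1 − (1 − 0.83800)(1 − 0.85500) = 0.97651
Parallel (discharge nozzle and pressure switch): 1 − (1 − 0.83100)(1 − 0.92600) = 0.98749
Series (agent cylinder valve, [0.97651], [0.98749], and manual pull station): 0.88300 × 0.97651 × 0.98749 × 0.84300 = 0.718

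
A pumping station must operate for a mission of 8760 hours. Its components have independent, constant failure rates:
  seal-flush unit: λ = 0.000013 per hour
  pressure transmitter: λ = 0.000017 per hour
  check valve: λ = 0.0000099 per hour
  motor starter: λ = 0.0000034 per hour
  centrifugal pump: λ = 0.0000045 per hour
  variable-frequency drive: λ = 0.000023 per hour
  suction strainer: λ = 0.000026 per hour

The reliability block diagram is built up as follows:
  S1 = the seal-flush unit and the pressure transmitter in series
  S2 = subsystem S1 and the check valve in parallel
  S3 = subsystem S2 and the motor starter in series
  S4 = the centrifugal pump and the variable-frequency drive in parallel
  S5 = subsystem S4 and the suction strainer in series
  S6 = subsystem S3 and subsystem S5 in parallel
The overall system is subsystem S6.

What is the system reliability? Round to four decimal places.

R(seal-flush unit) = exp(−0.000013 × 8760) = 0.892365
R(pressure transmitter) = exp(−0.000017 × 8760) = 0.861638
R(check valve) = exp(−0.0000099 × 8760) = 0.916930
R(motor starter) = exp(−0.0000034 × 8760) = 0.970655
R(centrifugal pump) = exp(−0.0000045 × 8760) = 0.961347
R(variable-frequency drive) = exp(−0.000023 × 8760) = 0.817520
R(suction strainer) = exp(−0.000026 × 8760) = 0.796315
Series (seal-flush unit and pressure transmitter): 0.892365 × 0.861638 = 0.768896
Parallel ([0.768896] and check valve): 1 − (1 − 0.768896)(1 − 0.916930) = 0.980802
Series ([0.980802] and motor starter): 0.980802 × 0.970655 = 0.952020
Parallel (centrifugal pump and variable-frequency drive): 1 − (1 − 0.961347)(1 − 0.817520) = 0.992947
Series ([0.992947] and suction strainer): 0.992947 × 0.796315 = 0.790699
Parallel ([0.952020] and [0.790699]): 1 − (1 − 0.952020)(1 − 0.790699) = 0.9900

0.9900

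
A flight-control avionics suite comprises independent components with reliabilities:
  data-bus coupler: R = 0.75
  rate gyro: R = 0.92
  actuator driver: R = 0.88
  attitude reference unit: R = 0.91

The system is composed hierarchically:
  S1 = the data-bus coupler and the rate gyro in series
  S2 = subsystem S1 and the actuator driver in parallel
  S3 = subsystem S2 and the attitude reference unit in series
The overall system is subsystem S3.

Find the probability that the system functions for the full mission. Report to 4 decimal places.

Series (data-bus coupler and rate gyro): 0.750000 × 0.920000 = 0.690000
Parallel ([0.690000] and actuator driver): 1 − (1 − 0.690000)(1 − 0.880000) = 0.962800
Series ([0.962800] and attitude reference unit): 0.962800 × 0.910000 = 0.8761

0.8761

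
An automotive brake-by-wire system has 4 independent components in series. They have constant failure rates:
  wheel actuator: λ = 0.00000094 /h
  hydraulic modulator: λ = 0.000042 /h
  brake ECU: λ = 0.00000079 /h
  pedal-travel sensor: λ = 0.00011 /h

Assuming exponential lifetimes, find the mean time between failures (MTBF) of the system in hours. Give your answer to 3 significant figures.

6500

Series of exponential components: λ_sys = Σ λ_i
λ_sys = 0.00000094 + 0.000042 + 0.00000079 + 0.00011 = 1.5373e-04 /h
MTBF = 1 / λ_sys = 6500 h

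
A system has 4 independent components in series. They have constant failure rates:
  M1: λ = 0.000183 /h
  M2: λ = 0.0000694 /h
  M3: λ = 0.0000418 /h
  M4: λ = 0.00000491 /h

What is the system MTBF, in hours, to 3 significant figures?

Series of exponential components: λ_sys = Σ λ_i
λ_sys = 0.000183 + 0.0000694 + 0.0000418 + 0.00000491 = 2.9911e-04 /h
MTBF = 1 / λ_sys = 3340 h

3340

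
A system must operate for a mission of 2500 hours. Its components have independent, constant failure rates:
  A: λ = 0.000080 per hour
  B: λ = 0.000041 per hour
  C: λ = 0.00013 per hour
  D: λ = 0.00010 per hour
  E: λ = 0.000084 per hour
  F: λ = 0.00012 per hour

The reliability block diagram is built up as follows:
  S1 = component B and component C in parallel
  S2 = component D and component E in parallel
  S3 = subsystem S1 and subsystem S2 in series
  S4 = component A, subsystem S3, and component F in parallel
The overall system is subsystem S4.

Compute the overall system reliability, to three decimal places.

0.997

R(A) = exp(−0.000080 × 2500) = 0.81873
R(B) = exp(−0.000041 × 2500) = 0.90258
R(C) = exp(−0.00013 × 2500) = 0.72253
R(D) = exp(−0.00010 × 2500) = 0.77880
R(E) = exp(−0.000084 × 2500) = 0.81058
R(F) = exp(−0.00012 × 2500) = 0.74082
Parallel (B and C): 1 − (1 − 0.90258)(1 − 0.72253) = 0.97297
Parallel (D and E): 1 − (1 − 0.77880)(1 − 0.81058) = 0.95810
Series ([0.97297] and [0.95810]): 0.97297 × 0.95810 = 0.93220
Parallel (A, [0.93220], and F): 1 − (1 − 0.81873)(1 − 0.93220)(1 − 0.74082) = 0.997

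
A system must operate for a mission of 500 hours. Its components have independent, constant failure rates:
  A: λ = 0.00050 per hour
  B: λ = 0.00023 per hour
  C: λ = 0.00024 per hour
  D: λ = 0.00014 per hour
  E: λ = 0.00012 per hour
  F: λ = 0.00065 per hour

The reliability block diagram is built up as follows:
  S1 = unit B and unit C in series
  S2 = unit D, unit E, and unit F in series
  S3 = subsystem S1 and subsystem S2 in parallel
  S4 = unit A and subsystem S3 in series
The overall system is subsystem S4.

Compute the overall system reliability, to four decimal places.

R(A) = exp(−0.00050 × 500) = 0.778801
R(B) = exp(−0.00023 × 500) = 0.891366
R(C) = exp(−0.00024 × 500) = 0.886920
R(D) = exp(−0.00014 × 500) = 0.932394
R(E) = exp(−0.00012 × 500) = 0.941765
R(F) = exp(−0.00065 × 500) = 0.722527
Series (B and C): 0.891366 × 0.886920 = 0.790570
Series (D, E, and F): 0.932394 × 0.941765 × 0.722527 = 0.634448
Parallel ([0.790570] and [0.634448]): 1 − (1 − 0.790570)(1 − 0.634448) = 0.923442
Series (A and [0.923442]): 0.778801 × 0.923442 = 0.7192

0.7192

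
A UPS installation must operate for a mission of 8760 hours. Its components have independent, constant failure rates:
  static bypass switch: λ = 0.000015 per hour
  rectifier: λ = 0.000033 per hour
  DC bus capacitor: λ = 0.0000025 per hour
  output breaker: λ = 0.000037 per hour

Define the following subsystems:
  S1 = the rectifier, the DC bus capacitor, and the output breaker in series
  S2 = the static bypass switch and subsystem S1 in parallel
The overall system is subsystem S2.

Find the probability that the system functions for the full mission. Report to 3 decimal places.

R(static bypass switch) = exp(−0.000015 × 8760) = 0.87687
R(rectifier) = exp(−0.000033 × 8760) = 0.74895
R(DC bus capacitor) = exp(−0.0000025 × 8760) = 0.97834
R(output breaker) = exp(−0.000037 × 8760) = 0.72316
Series (rectifier, DC bus capacitor, and output breaker): 0.74895 × 0.97834 × 0.72316 = 0.52988
Parallel (static bypass switch and [0.52988]): 1 − (1 − 0.87687)(1 − 0.52988) = 0.942

0.942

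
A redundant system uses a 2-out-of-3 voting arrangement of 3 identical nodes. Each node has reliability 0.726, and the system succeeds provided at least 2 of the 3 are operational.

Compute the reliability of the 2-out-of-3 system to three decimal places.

0.816

R = Σ_{i=2}^{3} C(3,i) p^i (1−p)^{3−i} with p = 0.726
C(3,2)·0.726^2·0.274^1 = 0.43326
C(3,3)·0.726^3·0.274^0 = 0.38266
Sum = 0.816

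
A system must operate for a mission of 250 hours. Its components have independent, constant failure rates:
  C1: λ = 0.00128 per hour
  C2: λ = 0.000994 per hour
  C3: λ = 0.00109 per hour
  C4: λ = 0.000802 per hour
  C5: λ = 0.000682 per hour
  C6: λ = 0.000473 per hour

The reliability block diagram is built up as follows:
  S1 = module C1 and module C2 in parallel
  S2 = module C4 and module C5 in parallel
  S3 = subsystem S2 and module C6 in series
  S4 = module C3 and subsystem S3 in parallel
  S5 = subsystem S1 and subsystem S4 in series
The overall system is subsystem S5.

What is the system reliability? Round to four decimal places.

R(C1) = exp(−0.00128 × 250) = 0.726149
R(C2) = exp(−0.000994 × 250) = 0.779970
R(C3) = exp(−0.00109 × 250) = 0.761473
R(C4) = exp(−0.000802 × 250) = 0.818321
R(C5) = exp(−0.000682 × 250) = 0.843243
R(C6) = exp(−0.000473 × 250) = 0.888474
Parallel (C1 and C2): 1 − (1 − 0.726149)(1 − 0.779970) = 0.939745
Parallel (C4 and C5): 1 − (1 − 0.818321)(1 − 0.843243) = 0.971521
Series ([0.971521] and C6): 0.971521 × 0.888474 = 0.863171
Parallel (C3 and [0.863171]): 1 − (1 − 0.761473)(1 − 0.863171) = 0.967363
Series ([0.939745] and [0.967363]): 0.939745 × 0.967363 = 0.9091

0.9091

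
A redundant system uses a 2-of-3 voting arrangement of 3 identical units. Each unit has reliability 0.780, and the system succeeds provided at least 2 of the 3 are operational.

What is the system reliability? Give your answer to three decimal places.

0.876

R = Σ_{i=2}^{3} C(3,i) p^i (1−p)^{3−i} with p = 0.780
C(3,2)·0.780^2·0.220^1 = 0.40154
C(3,3)·0.780^3·0.220^0 = 0.47455
Sum = 0.876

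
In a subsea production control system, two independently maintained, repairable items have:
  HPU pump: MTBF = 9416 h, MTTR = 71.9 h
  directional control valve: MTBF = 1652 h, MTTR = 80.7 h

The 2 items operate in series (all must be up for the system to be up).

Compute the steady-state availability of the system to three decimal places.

0.946

A(HPU pump) = MTBF/(MTBF+MTTR) = 9416/(9416+71.9) = 0.992422
A(directional control valve) = MTBF/(MTBF+MTTR) = 1652/(1652+80.7) = 0.953425
Series availability: 0.992422 × 0.953425 = 0.946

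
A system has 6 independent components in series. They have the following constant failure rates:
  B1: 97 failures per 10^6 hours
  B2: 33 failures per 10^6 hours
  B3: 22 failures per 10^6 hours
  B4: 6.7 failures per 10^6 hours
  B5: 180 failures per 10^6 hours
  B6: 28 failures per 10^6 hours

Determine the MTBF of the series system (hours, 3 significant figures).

2730

Series of exponential components: λ_sys = Σ λ_i
λ_sys = 0.000097 + 0.000033 + 0.000022 + 0.0000067 + 0.00018 + 0.000028 = 3.6670e-04 /h
MTBF = 1 / λ_sys = 2730 h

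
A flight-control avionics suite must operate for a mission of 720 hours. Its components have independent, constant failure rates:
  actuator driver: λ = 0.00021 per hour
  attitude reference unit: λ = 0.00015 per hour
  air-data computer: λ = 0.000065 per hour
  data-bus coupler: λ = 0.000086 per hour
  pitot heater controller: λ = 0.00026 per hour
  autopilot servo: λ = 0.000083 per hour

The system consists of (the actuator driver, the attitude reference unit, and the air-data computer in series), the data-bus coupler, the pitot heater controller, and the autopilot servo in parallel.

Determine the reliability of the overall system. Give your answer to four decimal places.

R(actuator driver) = exp(−0.00021 × 720) = 0.859676
R(attitude reference unit) = exp(−0.00015 × 720) = 0.897628
R(air-data computer) = exp(−0.000065 × 720) = 0.954278
R(data-bus coupler) = exp(−0.000086 × 720) = 0.939958
R(pitot heater controller) = exp(−0.00026 × 720) = 0.829278
R(autopilot servo) = exp(−0.000083 × 720) = 0.941991
Series (actuator driver, attitude reference unit, and air-data computer): 0.859676 × 0.897628 × 0.954278 = 0.736387
Parallel ([0.736387], data-bus coupler, pitot heater controller, and autopilot servo): 1 − (1 − 0.736387)(1 − 0.939958)(1 − 0.829278)(1 − 0.941991) = 0.9998

0.9998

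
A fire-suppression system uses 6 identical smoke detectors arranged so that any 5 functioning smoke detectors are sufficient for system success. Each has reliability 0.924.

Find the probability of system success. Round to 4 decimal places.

R = Σ_{i=5}^{6} C(6,i) p^i (1−p)^{6−i} with p = 0.924
C(6,5)·0.924^5·0.076^1 = 0.307132
C(6,6)·0.924^6·0.076^0 = 0.622346
Sum = 0.9295

0.9295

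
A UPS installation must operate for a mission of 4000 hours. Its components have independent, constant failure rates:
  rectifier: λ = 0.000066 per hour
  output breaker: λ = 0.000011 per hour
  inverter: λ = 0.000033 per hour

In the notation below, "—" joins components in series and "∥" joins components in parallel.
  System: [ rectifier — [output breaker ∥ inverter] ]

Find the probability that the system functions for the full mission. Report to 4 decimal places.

R(rectifier) = exp(−0.000066 × 4000) = 0.767974
R(output breaker) = exp(−0.000011 × 4000) = 0.956954
R(inverter) = exp(−0.000033 × 4000) = 0.876341
Parallel (output breaker and inverter): 1 − (1 − 0.956954)(1 − 0.876341) = 0.994677
Series (rectifier and [0.994677]): 0.767974 × 0.994677 = 0.7639

0.7639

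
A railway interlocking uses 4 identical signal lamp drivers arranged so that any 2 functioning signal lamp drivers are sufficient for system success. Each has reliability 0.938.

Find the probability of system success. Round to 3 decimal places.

0.999

R = Σ_{i=2}^{4} C(4,i) p^i (1−p)^{4−i} with p = 0.938
C(4,2)·0.938^2·0.062^2 = 0.02029
C(4,3)·0.938^3·0.062^1 = 0.20467
C(4,4)·0.938^4·0.062^0 = 0.77413
Sum = 0.999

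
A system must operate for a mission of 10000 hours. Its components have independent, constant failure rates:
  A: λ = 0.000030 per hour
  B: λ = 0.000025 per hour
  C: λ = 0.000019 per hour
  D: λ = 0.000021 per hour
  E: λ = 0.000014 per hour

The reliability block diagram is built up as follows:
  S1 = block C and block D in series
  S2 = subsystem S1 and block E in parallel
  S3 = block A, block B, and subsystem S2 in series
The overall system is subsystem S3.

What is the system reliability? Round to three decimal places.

R(A) = exp(−0.000030 × 10000) = 0.74082
R(B) = exp(−0.000025 × 10000) = 0.77880
R(C) = exp(−0.000019 × 10000) = 0.82696
R(D) = exp(−0.000021 × 10000) = 0.81058
R(E) = exp(−0.000014 × 10000) = 0.86936
Series (C and D): 0.82696 × 0.81058 = 0.67032
Parallel ([0.67032] and E): 1 − (1 − 0.67032)(1 − 0.86936) = 0.95693
Series (A, B, and [0.95693]): 0.74082 × 0.77880 × 0.95693 = 0.552

0.552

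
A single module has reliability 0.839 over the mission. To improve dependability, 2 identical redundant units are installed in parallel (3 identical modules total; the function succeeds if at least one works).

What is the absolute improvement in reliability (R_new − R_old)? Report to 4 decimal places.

0.1568

R_before = 0.839
R_after = 1 − (1 − 0.839)^3 = 0.9958
ΔR = 0.9958 − 0.839 = 0.1568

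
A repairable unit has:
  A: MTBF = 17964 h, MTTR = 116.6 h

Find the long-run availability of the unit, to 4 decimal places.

A(A) = MTBF/(MTBF+MTTR) = 17964/(17964+116.6) = 0.9936

0.9936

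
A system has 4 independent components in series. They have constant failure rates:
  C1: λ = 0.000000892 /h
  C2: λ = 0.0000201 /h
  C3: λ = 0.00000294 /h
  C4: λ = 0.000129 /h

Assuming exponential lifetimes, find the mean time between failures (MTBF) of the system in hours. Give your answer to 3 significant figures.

6540

Series of exponential components: λ_sys = Σ λ_i
λ_sys = 0.000000892 + 0.0000201 + 0.00000294 + 0.000129 = 1.5293e-04 /h
MTBF = 1 / λ_sys = 6540 h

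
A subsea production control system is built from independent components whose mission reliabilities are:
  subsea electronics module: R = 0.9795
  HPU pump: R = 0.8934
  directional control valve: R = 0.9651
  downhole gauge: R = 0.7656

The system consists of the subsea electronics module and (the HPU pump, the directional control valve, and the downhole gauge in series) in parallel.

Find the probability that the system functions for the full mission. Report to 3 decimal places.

Series (HPU pump, directional control valve, and downhole gauge): 0.89340 × 0.96510 × 0.76560 = 0.66012
Parallel (subsea electronics module and [0.66012]): 1 − (1 − 0.97950)(1 − 0.66012) = 0.993

0.993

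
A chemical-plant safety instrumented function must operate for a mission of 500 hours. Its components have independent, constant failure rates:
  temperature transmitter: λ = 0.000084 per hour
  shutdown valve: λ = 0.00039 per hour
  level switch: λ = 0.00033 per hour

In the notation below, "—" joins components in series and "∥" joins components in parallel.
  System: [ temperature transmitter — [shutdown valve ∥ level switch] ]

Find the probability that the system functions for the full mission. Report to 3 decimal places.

R(temperature transmitter) = exp(−0.000084 × 500) = 0.95887
R(shutdown valve) = exp(−0.00039 × 500) = 0.82283
R(level switch) = exp(−0.00033 × 500) = 0.84789
Parallel (shutdown valve and level switch): 1 − (1 − 0.82283)(1 − 0.84789) = 0.97305
Series (temperature transmitter and [0.97305]): 0.95887 × 0.97305 = 0.933

0.933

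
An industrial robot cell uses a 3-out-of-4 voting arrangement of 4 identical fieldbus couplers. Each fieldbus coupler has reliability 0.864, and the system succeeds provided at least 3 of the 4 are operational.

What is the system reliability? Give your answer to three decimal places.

0.908

R = Σ_{i=3}^{4} C(4,i) p^i (1−p)^{4−i} with p = 0.864
C(4,3)·0.864^3·0.136^1 = 0.35087
C(4,4)·0.864^4·0.136^0 = 0.55726
Sum = 0.908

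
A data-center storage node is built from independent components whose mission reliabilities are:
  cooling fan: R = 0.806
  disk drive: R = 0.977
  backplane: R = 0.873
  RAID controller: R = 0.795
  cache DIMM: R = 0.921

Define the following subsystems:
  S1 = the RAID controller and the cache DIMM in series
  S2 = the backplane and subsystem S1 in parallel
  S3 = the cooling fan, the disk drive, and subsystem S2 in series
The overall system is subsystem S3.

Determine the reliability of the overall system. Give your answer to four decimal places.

Series (RAID controller and cache DIMM): 0.795000 × 0.921000 = 0.732195
Parallel (backplane and [0.732195]): 1 − (1 − 0.873000)(1 − 0.732195) = 0.965989
Series (cooling fan, disk drive, and [0.965989]): 0.806000 × 0.977000 × 0.965989 = 0.7607

0.7607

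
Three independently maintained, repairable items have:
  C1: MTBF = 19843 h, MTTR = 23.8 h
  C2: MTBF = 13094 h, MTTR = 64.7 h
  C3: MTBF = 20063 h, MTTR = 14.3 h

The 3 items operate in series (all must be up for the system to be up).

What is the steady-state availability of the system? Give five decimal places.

0.99318

A(C1) = MTBF/(MTBF+MTTR) = 19843/(19843+23.8) = 0.998802
A(C2) = MTBF/(MTBF+MTTR) = 13094/(13094+64.7) = 0.995083
A(C3) = MTBF/(MTBF+MTTR) = 20063/(20063+14.3) = 0.999288
Series availability: 0.998802 × 0.995083 × 0.999288 = 0.99318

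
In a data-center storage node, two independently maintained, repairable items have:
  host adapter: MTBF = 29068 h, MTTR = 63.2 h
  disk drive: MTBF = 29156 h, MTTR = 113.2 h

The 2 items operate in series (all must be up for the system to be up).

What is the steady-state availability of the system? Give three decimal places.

0.994

A(host adapter) = MTBF/(MTBF+MTTR) = 29068/(29068+63.2) = 0.997831
A(disk drive) = MTBF/(MTBF+MTTR) = 29156/(29156+113.2) = 0.996132
Series availability: 0.997831 × 0.996132 = 0.994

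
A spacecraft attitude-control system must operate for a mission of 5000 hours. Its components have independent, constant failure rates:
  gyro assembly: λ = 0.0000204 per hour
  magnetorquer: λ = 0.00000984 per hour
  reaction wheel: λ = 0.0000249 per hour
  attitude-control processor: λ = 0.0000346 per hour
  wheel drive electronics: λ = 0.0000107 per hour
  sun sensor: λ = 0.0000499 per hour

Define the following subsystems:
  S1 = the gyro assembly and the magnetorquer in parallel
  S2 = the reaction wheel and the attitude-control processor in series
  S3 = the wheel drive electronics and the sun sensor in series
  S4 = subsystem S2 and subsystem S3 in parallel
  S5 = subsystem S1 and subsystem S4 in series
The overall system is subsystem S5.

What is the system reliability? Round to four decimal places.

R(gyro assembly) = exp(−0.0000204 × 5000) = 0.903030
R(magnetorquer) = exp(−0.00000984 × 5000) = 0.951991
R(reaction wheel) = exp(−0.0000249 × 5000) = 0.882938
R(attitude-control processor) = exp(−0.0000346 × 5000) = 0.841138
R(wheel drive electronics) = exp(−0.0000107 × 5000) = 0.947906
R(sun sensor) = exp(−0.0000499 × 5000) = 0.779190
Parallel (gyro assembly and magnetorquer): 1 − (1 − 0.903030)(1 − 0.951991) = 0.995345
Series (reaction wheel and attitude-control processor): 0.882938 × 0.841138 = 0.742673
Series (wheel drive electronics and sun sensor): 0.947906 × 0.779190 = 0.738599
Parallel ([0.742673] and [0.738599]): 1 − (1 − 0.742673)(1 − 0.738599) = 0.932734
Series ([0.995345] and [0.932734]): 0.995345 × 0.932734 = 0.9284

0.9284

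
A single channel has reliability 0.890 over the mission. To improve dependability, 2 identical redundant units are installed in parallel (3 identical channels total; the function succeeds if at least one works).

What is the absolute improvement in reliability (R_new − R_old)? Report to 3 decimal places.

0.109

R_before = 0.890
R_after = 1 − (1 − 0.890)^3 = 0.999
ΔR = 0.999 − 0.890 = 0.109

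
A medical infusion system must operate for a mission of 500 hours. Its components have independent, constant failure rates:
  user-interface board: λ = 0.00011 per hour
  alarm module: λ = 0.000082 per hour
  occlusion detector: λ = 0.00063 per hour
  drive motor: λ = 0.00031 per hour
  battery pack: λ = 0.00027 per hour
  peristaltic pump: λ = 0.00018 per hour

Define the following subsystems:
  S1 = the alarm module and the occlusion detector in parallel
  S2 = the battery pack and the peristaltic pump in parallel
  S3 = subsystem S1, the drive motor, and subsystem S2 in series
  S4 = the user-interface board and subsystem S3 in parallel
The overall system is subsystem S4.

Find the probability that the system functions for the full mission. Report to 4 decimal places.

0.9913

R(user-interface board) = exp(−0.00011 × 500) = 0.946485
R(alarm module) = exp(−0.000082 × 500) = 0.959829
R(occlusion detector) = exp(−0.00063 × 500) = 0.729789
R(drive motor) = exp(−0.00031 × 500) = 0.856415
R(battery pack) = exp(−0.00027 × 500) = 0.873716
R(peristaltic pump) = exp(−0.00018 × 500) = 0.913931
Parallel (alarm module and occlusion detector): 1 − (1 − 0.959829)(1 − 0.729789) = 0.989145
Parallel (battery pack and peristaltic pump): 1 − (1 − 0.873716)(1 − 0.913931) = 0.989131
Series ([0.989145], drive motor, and [0.989131]): 0.989145 × 0.856415 × 0.989131 = 0.837911
Parallel (user-interface board and [0.837911]): 1 − (1 − 0.946485)(1 − 0.837911) = 0.9913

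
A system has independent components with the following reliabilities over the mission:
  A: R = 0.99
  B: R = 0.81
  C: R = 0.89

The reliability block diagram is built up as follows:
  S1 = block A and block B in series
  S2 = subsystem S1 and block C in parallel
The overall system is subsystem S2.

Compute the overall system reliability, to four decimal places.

0.9782

Series (A and B): 0.990000 × 0.810000 = 0.801900
Parallel ([0.801900] and C): 1 − (1 − 0.801900)(1 − 0.890000) = 0.9782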